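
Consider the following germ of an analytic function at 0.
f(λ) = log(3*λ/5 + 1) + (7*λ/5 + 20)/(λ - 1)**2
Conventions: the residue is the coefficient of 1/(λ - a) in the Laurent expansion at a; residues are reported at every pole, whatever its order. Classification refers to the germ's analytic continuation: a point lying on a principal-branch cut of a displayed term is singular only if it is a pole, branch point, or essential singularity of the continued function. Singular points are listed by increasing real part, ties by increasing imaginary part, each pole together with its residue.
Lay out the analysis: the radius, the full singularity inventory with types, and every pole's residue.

Radius of convergence at 0: 1.
At -5/3: a logarithmic branch point.
At 1: a pole of order 2; residue 7/5.

Denominator factor (λ - 1)^2: pole of order 2 at 1, modulus 1.
Branch term (1)*log(1 - λ/(-5/3)): its argument vanishes at λ = -5/3, a logarithmic branch point, modulus 5/3.
The radius of convergence is the smallest modulus among the singular points: 1.
The branch term is analytic at 1 and contributes nothing to the residue; only the rational part matters.
At the order-2 pole 1 set g(λ) = (λ - (1))^2*(rational part) = 7*λ/5 + 20.
Order-2 pole: residue = g'(a); g'(1) = 7/5, so the residue is 7/5.
List the singular points by increasing real part (a conjugate pair: the negative imaginary part first).


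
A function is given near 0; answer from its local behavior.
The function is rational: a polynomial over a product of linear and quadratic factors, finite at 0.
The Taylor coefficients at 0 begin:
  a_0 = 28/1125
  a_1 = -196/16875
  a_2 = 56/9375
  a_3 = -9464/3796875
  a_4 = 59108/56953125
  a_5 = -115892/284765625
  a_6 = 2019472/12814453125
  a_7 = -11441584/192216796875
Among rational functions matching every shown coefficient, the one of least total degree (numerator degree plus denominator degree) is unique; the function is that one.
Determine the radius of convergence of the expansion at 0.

The radius of convergence is 3.

No rational of total degree below 3 reproduces all 8 coefficients; solving the [0/3] Pade equations on them gives f(ψ) = -28/(25*(ψ - 5)*(ψ + 3)**2), whose expansion matches every shown term.
Denominator factor (ψ - 5): pole of order 1 at 5, modulus 5.
Denominator factor (ψ + 3)^2: pole of order 2 at -3, modulus 3.
The radius of convergence is the smallest modulus among the singular points: 3.


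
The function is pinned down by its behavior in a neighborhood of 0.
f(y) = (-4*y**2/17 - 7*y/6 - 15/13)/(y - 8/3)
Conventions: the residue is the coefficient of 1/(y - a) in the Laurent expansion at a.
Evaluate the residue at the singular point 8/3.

At the order-1 pole 8/3 set g(y) = (y - (8/3))*f(y) = -4*y**2/17 - 7*y/6 - 15/13.
Simple pole: residue = g(a) at a = 8/3, which is -3937/663.

The residue is -3937/663.


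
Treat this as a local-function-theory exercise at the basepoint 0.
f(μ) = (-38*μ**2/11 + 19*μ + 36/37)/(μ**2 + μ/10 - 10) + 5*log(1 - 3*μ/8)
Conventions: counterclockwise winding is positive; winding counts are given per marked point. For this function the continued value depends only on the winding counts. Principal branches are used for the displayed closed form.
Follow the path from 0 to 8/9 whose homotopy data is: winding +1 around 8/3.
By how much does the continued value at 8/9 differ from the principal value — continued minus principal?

Continued minus principal equals (10)*pi*i.

The rational part is single-valued and drops out of the difference; each branch term changes only by its own monodromy.
(5)*log(1 - μ/(8/3)): each positive loop around 8/3 adds 2*pi*i to the log, so winding +1 contributes (5)*(1)*2*pi*i = (10)*pi*i.
Summing the contributions at μ = 8/9 gives (10)*pi*i.


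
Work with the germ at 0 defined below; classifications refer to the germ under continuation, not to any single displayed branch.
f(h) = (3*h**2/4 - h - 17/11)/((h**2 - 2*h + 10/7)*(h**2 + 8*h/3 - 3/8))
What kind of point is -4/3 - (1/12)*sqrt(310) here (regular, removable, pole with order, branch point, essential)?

The point is a pole of order 1.

The denominator factor h**2 + 8*h/3 - 3/8 vanishes at -4/3 - (1/12)*sqrt(310) and appears to the power 1; the numerator there equals 963/352 + (1/4)*sqrt(310), nonzero, and no other factor vanishes.
Hence a pole whose order is the multiplicity, 1.


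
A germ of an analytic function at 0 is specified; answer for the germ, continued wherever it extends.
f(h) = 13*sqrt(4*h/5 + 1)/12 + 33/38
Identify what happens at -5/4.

The term (13/12)*sqrt(1 - h/(-5/4)) has argument 1 - -5/4/(-5/4) = 0 at -5/4: a square-root (algebraic, two-sheeted) branch point; the remaining terms are analytic or single-valued there.

The point is an algebraic (square-root) branch point.


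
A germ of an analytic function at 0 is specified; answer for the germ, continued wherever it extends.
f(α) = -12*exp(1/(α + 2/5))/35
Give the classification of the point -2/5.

The exponent 1/(α - (-2/5)) has a pole at -2/5, so exp(1/(α - (-2/5))) takes every nonzero value near it: an essential singularity (not a pole of any order).

The point is an essential singularity.


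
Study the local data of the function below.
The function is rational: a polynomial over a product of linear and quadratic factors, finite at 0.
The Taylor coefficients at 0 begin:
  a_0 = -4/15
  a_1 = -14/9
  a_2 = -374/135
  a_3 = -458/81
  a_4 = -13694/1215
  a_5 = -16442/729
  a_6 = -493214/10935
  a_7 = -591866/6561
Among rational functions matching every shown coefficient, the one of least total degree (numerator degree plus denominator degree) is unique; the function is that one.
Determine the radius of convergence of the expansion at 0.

No rational of total degree below 3 reproduces all 8 coefficients; solving the [1/2] Pade equations on them gives f(ν) = (5*ν/3 + 2/5)/((ν - 1/2)*(ν + 3)), whose expansion matches every shown term.
Denominator factor (ν + 3): pole of order 1 at -3, modulus 3.
Denominator factor (ν - 1/2): pole of order 1 at 1/2, modulus 1/2.
The radius of convergence is the smallest modulus among the singular points: 1/2.

The radius of convergence is 1/2.


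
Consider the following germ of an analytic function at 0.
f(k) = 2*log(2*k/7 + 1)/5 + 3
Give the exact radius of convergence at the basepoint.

The radius of convergence is 7/2.

Branch term (2/5)*log(1 - k/(-7/2)): its argument vanishes at k = -7/2, a logarithmic branch point, modulus 7/2.
The radius of convergence is the smallest modulus among the singular points: 7/2.


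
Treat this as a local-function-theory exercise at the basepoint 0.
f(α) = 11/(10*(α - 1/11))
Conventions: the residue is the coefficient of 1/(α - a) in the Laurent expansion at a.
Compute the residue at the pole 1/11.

The residue is 11/10.

At the order-1 pole 1/11 set g(α) = (α - (1/11))*f(α) = 11/10.
Simple pole: residue = g(a) at a = 1/11, which is 11/10.


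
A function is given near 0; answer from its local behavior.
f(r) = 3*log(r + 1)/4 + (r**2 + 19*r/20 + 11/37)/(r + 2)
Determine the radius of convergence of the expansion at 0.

Denominator factor (r + 2): pole of order 1 at -2, modulus 2.
Branch term (3/4)*log(1 - r/(-1)): its argument vanishes at r = -1, a logarithmic branch point, modulus 1.
The radius of convergence is the smallest modulus among the singular points: 1.

The radius of convergence is 1.


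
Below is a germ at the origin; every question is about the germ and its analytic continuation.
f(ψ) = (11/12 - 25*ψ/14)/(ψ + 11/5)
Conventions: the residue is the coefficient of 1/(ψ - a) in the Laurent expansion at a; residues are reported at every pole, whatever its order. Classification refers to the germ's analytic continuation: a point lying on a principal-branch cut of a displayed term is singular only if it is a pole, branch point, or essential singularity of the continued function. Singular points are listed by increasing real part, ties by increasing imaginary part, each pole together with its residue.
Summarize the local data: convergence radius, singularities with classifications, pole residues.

Radius of convergence at 0: 11/5.
At -11/5: a pole of order 1; residue 407/84.

Denominator factor (ψ + 11/5): pole of order 1 at -11/5, modulus 11/5.
The radius of convergence is the smallest modulus among the singular points: 11/5.
At the order-1 pole -11/5 set g(ψ) = (ψ - (-11/5))*f(ψ) = 11/12 - 25*ψ/14.
Simple pole: residue = g(a) at a = -11/5, which is 407/84.


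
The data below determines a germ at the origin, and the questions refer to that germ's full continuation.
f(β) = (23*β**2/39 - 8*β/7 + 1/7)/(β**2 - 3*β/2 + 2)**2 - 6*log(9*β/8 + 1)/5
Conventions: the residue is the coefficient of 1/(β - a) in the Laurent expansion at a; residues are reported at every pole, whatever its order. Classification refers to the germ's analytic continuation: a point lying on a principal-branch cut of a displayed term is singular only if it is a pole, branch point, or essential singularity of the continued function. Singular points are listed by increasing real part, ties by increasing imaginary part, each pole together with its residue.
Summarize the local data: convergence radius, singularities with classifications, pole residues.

Radius of convergence at 0: 8/9.
At -8/9: a logarithmic branch point.
At (3/4) - ((1/4)*sqrt(23))*i: a pole of order 2; residue ((2032/144417)*sqrt(23))*i.
At (3/4) + ((1/4)*sqrt(23))*i: a pole of order 2; residue -((2032/144417)*sqrt(23))*i.

Denominator factor (β**2 - 3*β/2 + 2)^2: discriminant -23/4, complex-conjugate roots (3/4) + ((1/4)*sqrt(23))*i and (3/4) - ((1/4)*sqrt(23))*i; poles of order 2, moduli sqrt(2) and sqrt(2).
Branch term (-6/5)*log(1 - β/(-8/9)): its argument vanishes at β = -8/9, a logarithmic branch point, modulus 8/9.
The radius of convergence is the smallest modulus among the singular points: 8/9.
The branch term is analytic at (3/4) - ((1/4)*sqrt(23))*i and contributes nothing to the residue; only the rational part matters.
The factor β**2 - 3*β/2 + 2 splits as (β - a)(β - a') with a = (3/4) - ((1/4)*sqrt(23))*i, a' = (3/4) + ((1/4)*sqrt(23))*i. At the order-2 pole a set g(β) = (β - a)^2*(rational part) = [23*β**2/39 - 8*β/7 + 1/7] / (β - a')^2.
Order-2 pole: residue = g'(a); g'((3/4) - ((1/4)*sqrt(23))*i) = ((2032/144417)*sqrt(23))*i, so the residue is ((2032/144417)*sqrt(23))*i.
The branch term is analytic at (3/4) + ((1/4)*sqrt(23))*i and contributes nothing to the residue; only the rational part matters.
The factor β**2 - 3*β/2 + 2 splits as (β - a)(β - a') with a = (3/4) + ((1/4)*sqrt(23))*i, a' = (3/4) - ((1/4)*sqrt(23))*i. At the order-2 pole a set g(β) = (β - a)^2*(rational part) = [23*β**2/39 - 8*β/7 + 1/7] / (β - a')^2.
Order-2 pole: residue = g'(a); g'((3/4) + ((1/4)*sqrt(23))*i) = -((2032/144417)*sqrt(23))*i, so the residue is -((2032/144417)*sqrt(23))*i.
List the singular points by increasing real part (a conjugate pair: the negative imaginary part first).


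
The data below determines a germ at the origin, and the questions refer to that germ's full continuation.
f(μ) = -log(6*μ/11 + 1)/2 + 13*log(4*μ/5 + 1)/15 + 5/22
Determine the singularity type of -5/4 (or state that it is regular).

The point is a logarithmic branch point.

The term (13/15)*log(1 - μ/(-5/4)) has argument 1 - -5/4/(-5/4) = 0 at -5/4: a logarithmic (infinitely-sheeted) branch point; the remaining terms are analytic or single-valued there.


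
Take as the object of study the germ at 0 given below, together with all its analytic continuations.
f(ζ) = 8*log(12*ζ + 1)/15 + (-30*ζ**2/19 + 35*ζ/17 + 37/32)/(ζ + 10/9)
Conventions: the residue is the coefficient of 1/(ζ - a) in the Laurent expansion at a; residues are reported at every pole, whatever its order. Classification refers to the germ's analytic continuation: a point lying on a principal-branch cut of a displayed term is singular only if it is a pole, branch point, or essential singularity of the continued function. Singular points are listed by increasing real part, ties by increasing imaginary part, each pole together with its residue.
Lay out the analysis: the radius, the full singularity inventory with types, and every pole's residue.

Radius of convergence at 0: 1/12.
At -10/9: a pole of order 1; residue -859723/279072.
At -1/12: a logarithmic branch point.

Denominator factor (ζ + 10/9): pole of order 1 at -10/9, modulus 10/9.
Branch term (8/15)*log(1 - ζ/(-1/12)): its argument vanishes at ζ = -1/12, a logarithmic branch point, modulus 1/12.
The radius of convergence is the smallest modulus among the singular points: 1/12.
The branch term is analytic at -10/9 and contributes nothing to the residue; only the rational part matters.
At the order-1 pole -10/9 set g(ζ) = (ζ - (-10/9))*(rational part) = -30*ζ**2/19 + 35*ζ/17 + 37/32.
Simple pole: residue = g(a) at a = -10/9, which is -859723/279072.
List the singular points by increasing real part (a conjugate pair: the negative imaginary part first).


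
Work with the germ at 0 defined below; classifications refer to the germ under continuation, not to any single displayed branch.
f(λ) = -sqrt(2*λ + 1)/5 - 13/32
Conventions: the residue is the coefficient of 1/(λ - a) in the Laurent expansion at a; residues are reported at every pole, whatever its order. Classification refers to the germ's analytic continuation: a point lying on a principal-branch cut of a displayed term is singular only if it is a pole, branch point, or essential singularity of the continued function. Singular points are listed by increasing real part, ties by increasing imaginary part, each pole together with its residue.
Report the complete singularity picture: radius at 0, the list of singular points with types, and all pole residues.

Radius of convergence at 0: 1/2.
At -1/2: an algebraic (square-root) branch point.

Branch term (-1/5)*sqrt(1 - λ/(-1/2)): its argument vanishes at λ = -1/2, a square-root branch point, modulus 1/2.
The radius of convergence is the smallest modulus among the singular points: 1/2.


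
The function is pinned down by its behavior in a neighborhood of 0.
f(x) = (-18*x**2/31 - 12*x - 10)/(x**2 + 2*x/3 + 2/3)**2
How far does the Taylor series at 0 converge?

Denominator factor (x**2 + 2*x/3 + 2/3)^2: discriminant -20/9, complex-conjugate roots (-1/3) + ((1/3)*sqrt(5))*i and (-1/3) - ((1/3)*sqrt(5))*i; poles of order 2, moduli (1/3)*sqrt(6) and (1/3)*sqrt(6).
The radius of convergence is the smallest modulus among the singular points: (1/3)*sqrt(6).

The radius of convergence is (1/3)*sqrt(6).


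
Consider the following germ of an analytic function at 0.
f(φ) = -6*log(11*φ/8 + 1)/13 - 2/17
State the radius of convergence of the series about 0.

The radius of convergence is 8/11.

Branch term (-6/13)*log(1 - φ/(-8/11)): its argument vanishes at φ = -8/11, a logarithmic branch point, modulus 8/11.
The radius of convergence is the smallest modulus among the singular points: 8/11.


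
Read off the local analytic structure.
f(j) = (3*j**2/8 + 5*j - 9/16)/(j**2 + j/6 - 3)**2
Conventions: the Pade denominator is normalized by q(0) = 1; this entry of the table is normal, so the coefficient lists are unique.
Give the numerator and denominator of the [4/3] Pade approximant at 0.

The Pade approximant has numerator coefficients [-1/16, 4895783725/7606841292, -1268780953/1690409176, 17380561/422602294, -52141683/422602294]; denominator coefficients [1, -2890344287/1901710323, -24196273549/68461571628, 458389396/633903441].

Taylor coefficients needed (expand at 0): a_0 = -1/16, a_1 = 79/144, a_2 = 317/5184, a_3 = 8705/23328, a_4 = 115331/1679616, a_5 = 2902789/15116544, a_6 = 25188713/544195584, a_7 = 54220295/612220032.
Write the denominator as Q(j) = 1 + q1*j + q2*j^2 + q3*j^3. Requiring Q*f - P = O(j^8) with deg P <= 4 kills the coefficients of j^5..j^7 in Q*f:
  j^5: a_5 + q1*a_4 + q2*a_3 + q3*a_2 = 0, i.e. 2902789/15116544 + (115331/1679616)*q1 + (8705/23328)*q2 + (317/5184)*q3 = 0.
  j^6: a_6 + q1*a_5 + q2*a_4 + q3*a_3 = 0, i.e. 25188713/544195584 + (2902789/15116544)*q1 + (115331/1679616)*q2 + (8705/23328)*q3 = 0.
  j^7: a_7 + q1*a_6 + q2*a_5 + q3*a_4 = 0, i.e. 54220295/612220032 + (25188713/544195584)*q1 + (2902789/15116544)*q2 + (115331/1679616)*q3 = 0.
Solving this linear system: q1 = -2890344287/1901710323, q2 = -24196273549/68461571628, q3 = 458389396/633903441.
The numerator is Q*f truncated at degree 4: P0 = a_0 = -1/16; P1 = a_1 + q1*a_0 = 4895783725/7606841292; P2 = a_2 + q1*a_1 + q2*a_0 = -1268780953/1690409176; P3 = a_3 + q1*a_2 + q2*a_1 + q3*a_0 = 17380561/422602294; P4 = a_4 + q1*a_3 + q2*a_2 + q3*a_1 = -52141683/422602294.


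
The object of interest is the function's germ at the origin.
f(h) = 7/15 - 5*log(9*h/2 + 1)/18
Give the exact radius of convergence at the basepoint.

Branch term (-5/18)*log(1 - h/(-2/9)): its argument vanishes at h = -2/9, a logarithmic branch point, modulus 2/9.
The radius of convergence is the smallest modulus among the singular points: 2/9.

The radius of convergence is 2/9.


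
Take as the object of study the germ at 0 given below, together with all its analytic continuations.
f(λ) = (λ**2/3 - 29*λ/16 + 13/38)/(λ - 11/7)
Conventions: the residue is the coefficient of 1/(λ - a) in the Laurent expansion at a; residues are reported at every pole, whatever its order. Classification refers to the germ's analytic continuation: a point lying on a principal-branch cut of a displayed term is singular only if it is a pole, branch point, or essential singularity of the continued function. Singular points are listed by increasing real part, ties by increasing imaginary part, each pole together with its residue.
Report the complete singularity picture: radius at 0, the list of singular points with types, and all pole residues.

Radius of convergence at 0: 11/7.
At 11/7: a pole of order 1; residue -75209/44688.

Denominator factor (λ - 11/7): pole of order 1 at 11/7, modulus 11/7.
The radius of convergence is the smallest modulus among the singular points: 11/7.
At the order-1 pole 11/7 set g(λ) = (λ - (11/7))*f(λ) = λ**2/3 - 29*λ/16 + 13/38.
Simple pole: residue = g(a) at a = 11/7, which is -75209/44688.


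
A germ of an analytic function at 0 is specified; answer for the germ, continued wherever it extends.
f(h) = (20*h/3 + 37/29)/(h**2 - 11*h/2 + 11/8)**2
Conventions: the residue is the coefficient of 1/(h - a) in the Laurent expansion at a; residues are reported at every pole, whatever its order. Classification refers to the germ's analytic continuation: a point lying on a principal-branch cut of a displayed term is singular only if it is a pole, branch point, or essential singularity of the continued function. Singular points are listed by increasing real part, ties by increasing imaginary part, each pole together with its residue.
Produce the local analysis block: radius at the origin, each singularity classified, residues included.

Denominator factor (h**2 - 11*h/2 + 11/8)^2: discriminant 99/4, real irrational roots 11/4 + (3/4)*sqrt(11) and 11/4 - (3/4)*sqrt(11); poles of order 2, moduli 11/4 + (3/4)*sqrt(11) and 11/4 - (3/4)*sqrt(11).
The radius of convergence is the smallest modulus among the singular points: 11/4 - (3/4)*sqrt(11).
The factor h**2 - 11*h/2 + 11/8 splits as (h - a)(h - a') with a = 11/4 - (3/4)*sqrt(11), a' = 11/4 + (3/4)*sqrt(11). At the order-2 pole a set g(h) = (h - a)^2*f(h) = [20*h/3 + 37/29] / (h - a')^2.
Order-2 pole: residue = g'(a); g'(11/4 - (3/4)*sqrt(11)) = (27296/284229)*sqrt(11), so the residue is (27296/284229)*sqrt(11).
The factor h**2 - 11*h/2 + 11/8 splits as (h - a)(h - a') with a = 11/4 + (3/4)*sqrt(11), a' = 11/4 - (3/4)*sqrt(11). At the order-2 pole a set g(h) = (h - a)^2*f(h) = [20*h/3 + 37/29] / (h - a')^2.
Order-2 pole: residue = g'(a); g'(11/4 + (3/4)*sqrt(11)) = -(27296/284229)*sqrt(11), so the residue is -(27296/284229)*sqrt(11).
List the singular points by increasing real part (a conjugate pair: the negative imaginary part first).

Radius of convergence at 0: 11/4 - (3/4)*sqrt(11).
At 11/4 - (3/4)*sqrt(11): a pole of order 2; residue (27296/284229)*sqrt(11).
At 11/4 + (3/4)*sqrt(11): a pole of order 2; residue -(27296/284229)*sqrt(11).


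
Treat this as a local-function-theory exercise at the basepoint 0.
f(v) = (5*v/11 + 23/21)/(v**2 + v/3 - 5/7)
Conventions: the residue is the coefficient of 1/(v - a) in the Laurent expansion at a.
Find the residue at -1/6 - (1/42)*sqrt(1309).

The factor v**2 + v/3 - 5/7 splits as (v - a)(v - a') with a = -1/6 - (1/42)*sqrt(1309), a' = -1/6 + (1/42)*sqrt(1309). At the order-1 pole a set g(v) = (v - a)*f(v) = [5*v/11 + 23/21] / (v - a').
Simple pole: residue = g(a) at a = -1/6 - (1/42)*sqrt(1309), which is 5/22 - (471/28798)*sqrt(1309).

The residue is 5/22 - (471/28798)*sqrt(1309).


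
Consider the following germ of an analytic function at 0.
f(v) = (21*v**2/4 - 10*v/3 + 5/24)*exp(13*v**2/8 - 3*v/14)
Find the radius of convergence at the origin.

The factor exp(13*v**2/8 - 3*v/14) is entire and contributes no finite singular point.
The polynomial part has no poles.
No finite singular points: the Taylor series at 0 converges everywhere.

The radius of convergence is infinite.


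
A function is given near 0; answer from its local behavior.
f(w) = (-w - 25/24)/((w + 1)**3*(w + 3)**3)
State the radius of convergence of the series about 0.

The radius of convergence is 1.

Denominator factor (w + 3)^3: pole of order 3 at -3, modulus 3.
Denominator factor (w + 1)^3: pole of order 3 at -1, modulus 1.
The radius of convergence is the smallest modulus among the singular points: 1.


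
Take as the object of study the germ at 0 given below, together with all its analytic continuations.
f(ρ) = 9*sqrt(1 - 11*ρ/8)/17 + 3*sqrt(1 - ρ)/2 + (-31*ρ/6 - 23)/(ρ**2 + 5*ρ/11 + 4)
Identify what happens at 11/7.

The point is a regular point.

Denominator factors: ρ**2 + 5*ρ/11 + 4 = 352/49 at ρ = 11/7 — none vanishes.
Branch term sqrt(1 - ρ/(8/11)): argument at 11/7 is -65/56, nonzero, so 11/7 is not its branch point (a point on a principal cut is still regular for the continued germ).
Branch term sqrt(1 - ρ/(1)): argument at 11/7 is -4/7, nonzero, so 11/7 is not its branch point (a point on a principal cut is still regular for the continued germ).
So the germ continues analytically to 11/7.


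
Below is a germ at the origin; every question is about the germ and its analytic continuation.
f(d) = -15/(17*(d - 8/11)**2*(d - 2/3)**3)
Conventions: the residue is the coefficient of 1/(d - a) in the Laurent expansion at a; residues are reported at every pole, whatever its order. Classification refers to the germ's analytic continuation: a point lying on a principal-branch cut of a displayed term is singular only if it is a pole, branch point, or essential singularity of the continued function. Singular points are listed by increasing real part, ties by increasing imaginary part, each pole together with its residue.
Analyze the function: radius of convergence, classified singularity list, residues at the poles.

Denominator factor (d - 8/11)^2: pole of order 2 at 8/11, modulus 8/11.
Denominator factor (d - 2/3)^3: pole of order 3 at 2/3, modulus 2/3.
The radius of convergence is the smallest modulus among the singular points: 2/3.
At the order-3 pole 2/3 set g(d) = (d - (2/3))^3*f(d) = -15/(17*(d - 8/11)**2).
Order-3 pole: residue = g''(a)/2; g''(2/3) = -53366445/136, so the residue is -53366445/272.
At the order-2 pole 8/11 set g(d) = (d - (8/11))^2*f(d) = -15/(17*(d - 2/3)**3).
Order-2 pole: residue = g'(a); g'(8/11) = 53366445/272, so the residue is 53366445/272.
List the singular points by increasing real part (a conjugate pair: the negative imaginary part first).

Radius of convergence at 0: 2/3.
At 2/3: a pole of order 3; residue -53366445/272.
At 8/11: a pole of order 2; residue 53366445/272.


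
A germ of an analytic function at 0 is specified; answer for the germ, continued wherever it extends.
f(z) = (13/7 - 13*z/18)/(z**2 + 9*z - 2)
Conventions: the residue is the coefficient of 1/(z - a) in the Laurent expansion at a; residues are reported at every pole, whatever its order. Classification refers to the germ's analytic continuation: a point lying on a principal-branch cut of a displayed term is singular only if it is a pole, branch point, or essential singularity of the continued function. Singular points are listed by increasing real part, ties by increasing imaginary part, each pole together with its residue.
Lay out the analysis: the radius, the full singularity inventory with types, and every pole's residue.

Radius of convergence at 0: -9/2 + (1/2)*sqrt(89).
At -9/2 - (1/2)*sqrt(89): a pole of order 1; residue -13/36 - (143/2492)*sqrt(89).
At -9/2 + (1/2)*sqrt(89): a pole of order 1; residue -13/36 + (143/2492)*sqrt(89).

Denominator factor (z**2 + 9*z - 2): discriminant 89, real irrational roots -9/2 + (1/2)*sqrt(89) and -9/2 - (1/2)*sqrt(89); poles of order 1, moduli -9/2 + (1/2)*sqrt(89) and 9/2 + (1/2)*sqrt(89).
The radius of convergence is the smallest modulus among the singular points: -9/2 + (1/2)*sqrt(89).
The factor z**2 + 9*z - 2 splits as (z - a)(z - a') with a = -9/2 - (1/2)*sqrt(89), a' = -9/2 + (1/2)*sqrt(89). At the order-1 pole a set g(z) = (z - a)*f(z) = [13/7 - 13*z/18] / (z - a').
Simple pole: residue = g(a) at a = -9/2 - (1/2)*sqrt(89), which is -13/36 - (143/2492)*sqrt(89).
The factor z**2 + 9*z - 2 splits as (z - a)(z - a') with a = -9/2 + (1/2)*sqrt(89), a' = -9/2 - (1/2)*sqrt(89). At the order-1 pole a set g(z) = (z - a)*f(z) = [13/7 - 13*z/18] / (z - a').
Simple pole: residue = g(a) at a = -9/2 + (1/2)*sqrt(89), which is -13/36 + (143/2492)*sqrt(89).
List the singular points by increasing real part (a conjugate pair: the negative imaginary part first).


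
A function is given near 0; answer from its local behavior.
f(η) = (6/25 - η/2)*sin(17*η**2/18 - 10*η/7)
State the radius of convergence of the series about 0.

The factor sin(17*η**2/18 - 10*η/7) is entire and contributes no finite singular point.
The polynomial part has no poles.
No finite singular points: the Taylor series at 0 converges everywhere.

The radius of convergence is infinite.


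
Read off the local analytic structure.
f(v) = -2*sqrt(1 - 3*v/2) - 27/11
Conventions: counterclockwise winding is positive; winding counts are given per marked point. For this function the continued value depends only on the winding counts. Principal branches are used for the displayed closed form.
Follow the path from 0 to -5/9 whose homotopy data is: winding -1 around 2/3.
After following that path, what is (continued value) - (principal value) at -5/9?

The rational part is single-valued and drops out of the difference; each branch term changes only by its own monodromy.
(-2)*sqrt(1 - v/(2/3)): winding -1 is odd, the square root flips sign, contributing -2*(-2)*sqrt(1 - (-5/9)/(2/3)) = -2*(-2)*sqrt(11/6) = (2/3)*sqrt(66).
Summing the contributions at v = -5/9 gives (2/3)*sqrt(66).

Continued minus principal equals (2/3)*sqrt(66).


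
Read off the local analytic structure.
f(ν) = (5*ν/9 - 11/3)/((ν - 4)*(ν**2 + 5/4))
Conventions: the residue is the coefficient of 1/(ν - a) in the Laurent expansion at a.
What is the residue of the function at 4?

The residue is -52/621.

At the order-1 pole 4 set g(ν) = (ν - (4))*f(ν) = (5*ν/9 - 11/3)/(ν**2 + 5/4).
Simple pole: residue = g(a) at a = 4, which is -52/621.


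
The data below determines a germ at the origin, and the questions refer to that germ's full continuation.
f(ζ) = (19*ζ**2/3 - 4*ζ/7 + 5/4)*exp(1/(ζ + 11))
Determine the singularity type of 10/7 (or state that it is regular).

There is no denominator, hence no pole anywhere.
The essential point of exp(1/(ζ - (-11))) is -11, not 10/7.
So the germ continues analytically to 10/7.

The point is a regular point.


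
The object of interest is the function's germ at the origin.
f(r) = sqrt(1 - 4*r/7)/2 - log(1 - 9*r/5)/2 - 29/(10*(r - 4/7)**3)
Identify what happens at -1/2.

Denominator factors: r - 4/7 = -15/14 at r = -1/2 — none vanishes.
Branch term log(1 - r/(5/9)): argument at -1/2 is 19/10, nonzero, so -1/2 is not its branch point (a point on a principal cut is still regular for the continued germ).
Branch term sqrt(1 - r/(7/4)): argument at -1/2 is 9/7, nonzero, so -1/2 is not its branch point (a point on a principal cut is still regular for the continued germ).
So the germ continues analytically to -1/2.

The point is a regular point.


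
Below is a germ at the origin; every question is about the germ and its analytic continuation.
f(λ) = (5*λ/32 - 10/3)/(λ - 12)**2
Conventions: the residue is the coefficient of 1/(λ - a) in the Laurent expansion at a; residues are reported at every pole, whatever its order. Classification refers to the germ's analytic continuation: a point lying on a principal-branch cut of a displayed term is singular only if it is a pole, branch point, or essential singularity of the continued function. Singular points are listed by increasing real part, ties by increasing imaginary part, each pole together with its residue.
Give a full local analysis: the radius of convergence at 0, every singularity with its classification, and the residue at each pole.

Radius of convergence at 0: 12.
At 12: a pole of order 2; residue 5/32.

Denominator factor (λ - 12)^2: pole of order 2 at 12, modulus 12.
The radius of convergence is the smallest modulus among the singular points: 12.
At the order-2 pole 12 set g(λ) = (λ - (12))^2*f(λ) = 5*λ/32 - 10/3.
Order-2 pole: residue = g'(a); g'(12) = 5/32, so the residue is 5/32.


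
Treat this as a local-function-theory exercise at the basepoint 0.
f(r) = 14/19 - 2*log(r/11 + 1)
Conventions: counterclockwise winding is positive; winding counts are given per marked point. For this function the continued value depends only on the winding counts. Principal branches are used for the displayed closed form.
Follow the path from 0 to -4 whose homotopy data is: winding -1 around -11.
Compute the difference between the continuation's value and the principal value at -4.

Continued minus principal equals (4)*pi*i.

The rational part is single-valued and drops out of the difference; each branch term changes only by its own monodromy.
(-2)*log(1 - r/(-11)): each positive loop around -11 adds 2*pi*i to the log, so winding -1 contributes (-2)*(-1)*2*pi*i = (4)*pi*i.
Summing the contributions at r = -4 gives (4)*pi*i.


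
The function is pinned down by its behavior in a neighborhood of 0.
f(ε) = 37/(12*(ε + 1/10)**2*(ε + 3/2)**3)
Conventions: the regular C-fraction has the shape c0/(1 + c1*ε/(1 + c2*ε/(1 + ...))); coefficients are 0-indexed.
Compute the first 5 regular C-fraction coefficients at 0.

The regular C-fraction coefficients are [7400/81, 22, -212/33, 25282/5247, -1994113/6029757].

Taylor coefficients (expand at 0): a_0 = 7400/81, a_1 = -162800/81, a_2 = 7607200/243, a_3 = -930328000/2187, a_4 = 3920224000/729.
c0 = a_0 = 7400/81. Peel one level at a time: if S = 1 + c*ε/S' with S'(0) = 1, then c is the ε-coefficient of S and S' = c*ε/(S - 1).
S_1 = c0/f = 1 + (22)*ε + (424/3)*ε^2 + ...; c1 = 22.
S_2 = c1*ε/(S_1 - 1) = 1 + (-212/33)*ε + (101128/3267)*ε^2 + ...; c2 = -212/33.
S_3 = c2*ε/(S_2 - 1) = 1 + (25282/5247)*ε + (362566/227529)*ε^2 + ...; c3 = 25282/5247.
S_4 = c3*ε/(S_3 - 1) = 1 + (-1994113/6029757)*ε + ...; c4 = -1994113/6029757.


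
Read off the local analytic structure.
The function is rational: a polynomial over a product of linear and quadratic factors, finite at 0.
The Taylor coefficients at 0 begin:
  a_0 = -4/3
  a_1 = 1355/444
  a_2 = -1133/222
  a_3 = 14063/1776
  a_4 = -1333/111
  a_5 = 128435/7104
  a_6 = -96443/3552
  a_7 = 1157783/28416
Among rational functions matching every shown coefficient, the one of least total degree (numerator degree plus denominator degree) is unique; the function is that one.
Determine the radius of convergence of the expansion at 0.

No rational of total degree below 3 reproduces all 8 coefficients; solving the [1/2] Pade equations on them gives f(σ) = (19*σ/37 - 16/9)/((σ + 2/3)*(σ + 2)), whose expansion matches every shown term.
Denominator factor (σ + 2): pole of order 1 at -2, modulus 2.
Denominator factor (σ + 2/3): pole of order 1 at -2/3, modulus 2/3.
The radius of convergence is the smallest modulus among the singular points: 2/3.

The radius of convergence is 2/3.


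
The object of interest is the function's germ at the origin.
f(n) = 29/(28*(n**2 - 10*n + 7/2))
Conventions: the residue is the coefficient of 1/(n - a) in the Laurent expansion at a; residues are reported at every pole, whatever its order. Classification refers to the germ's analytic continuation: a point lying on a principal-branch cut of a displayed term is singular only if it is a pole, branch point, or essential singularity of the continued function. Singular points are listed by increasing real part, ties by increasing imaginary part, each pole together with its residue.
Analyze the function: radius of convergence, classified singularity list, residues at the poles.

Denominator factor (n**2 - 10*n + 7/2): discriminant 86, real irrational roots 5 + (1/2)*sqrt(86) and 5 - (1/2)*sqrt(86); poles of order 1, moduli 5 + (1/2)*sqrt(86) and 5 - (1/2)*sqrt(86).
The radius of convergence is the smallest modulus among the singular points: 5 - (1/2)*sqrt(86).
The factor n**2 - 10*n + 7/2 splits as (n - a)(n - a') with a = 5 - (1/2)*sqrt(86), a' = 5 + (1/2)*sqrt(86). At the order-1 pole a set g(n) = (n - a)*f(n) = [29/28] / (n - a').
Simple pole: residue = g(a) at a = 5 - (1/2)*sqrt(86), which is -(29/2408)*sqrt(86).
The factor n**2 - 10*n + 7/2 splits as (n - a)(n - a') with a = 5 + (1/2)*sqrt(86), a' = 5 - (1/2)*sqrt(86). At the order-1 pole a set g(n) = (n - a)*f(n) = [29/28] / (n - a').
Simple pole: residue = g(a) at a = 5 + (1/2)*sqrt(86), which is (29/2408)*sqrt(86).
List the singular points by increasing real part (a conjugate pair: the negative imaginary part first).

Radius of convergence at 0: 5 - (1/2)*sqrt(86).
At 5 - (1/2)*sqrt(86): a pole of order 1; residue -(29/2408)*sqrt(86).
At 5 + (1/2)*sqrt(86): a pole of order 1; residue (29/2408)*sqrt(86).


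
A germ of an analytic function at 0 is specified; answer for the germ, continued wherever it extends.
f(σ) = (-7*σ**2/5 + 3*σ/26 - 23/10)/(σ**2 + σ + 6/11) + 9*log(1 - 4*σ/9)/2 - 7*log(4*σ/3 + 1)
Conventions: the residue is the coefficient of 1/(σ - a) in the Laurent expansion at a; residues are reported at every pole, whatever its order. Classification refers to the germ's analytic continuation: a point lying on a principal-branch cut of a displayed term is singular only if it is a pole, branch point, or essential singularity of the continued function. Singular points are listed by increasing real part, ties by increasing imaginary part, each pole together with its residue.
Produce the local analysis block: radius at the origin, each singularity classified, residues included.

Denominator factor (σ**2 + σ + 6/11): discriminant -13/11, complex-conjugate roots (-1/2) + ((1/22)*sqrt(143))*i and (-1/2) - ((1/22)*sqrt(143))*i; poles of order 1, moduli (1/11)*sqrt(66) and (1/11)*sqrt(66).
Branch term (9/2)*log(1 - σ/(9/4)): its argument vanishes at σ = 9/4, a logarithmic branch point, modulus 9/4.
Branch term (-7)*log(1 - σ/(-3/4)): its argument vanishes at σ = -3/4, a logarithmic branch point, modulus 3/4.
The radius of convergence is the smallest modulus among the singular points: (1/11)*sqrt(66).
The branch terms are analytic at (-1/2) - ((1/22)*sqrt(143))*i and contribute nothing to the residue; only the rational part matters.
The factor σ**2 + σ + 6/11 splits as (σ - a)(σ - a') with a = (-1/2) - ((1/22)*sqrt(143))*i, a' = (-1/2) + ((1/22)*sqrt(143))*i. At the order-1 pole a set g(σ) = (σ - a)*(rational part) = [-7*σ**2/5 + 3*σ/26 - 23/10] / (σ - a').
Simple pole: residue = g(a) at a = (-1/2) - ((1/22)*sqrt(143))*i, which is (197/260) - ((6561/37180)*sqrt(143))*i.
The branch terms are analytic at (-1/2) + ((1/22)*sqrt(143))*i and contribute nothing to the residue; only the rational part matters.
The factor σ**2 + σ + 6/11 splits as (σ - a)(σ - a') with a = (-1/2) + ((1/22)*sqrt(143))*i, a' = (-1/2) - ((1/22)*sqrt(143))*i. At the order-1 pole a set g(σ) = (σ - a)*(rational part) = [-7*σ**2/5 + 3*σ/26 - 23/10] / (σ - a').
Simple pole: residue = g(a) at a = (-1/2) + ((1/22)*sqrt(143))*i, which is (197/260) + ((6561/37180)*sqrt(143))*i.
List the singular points by increasing real part (a conjugate pair: the negative imaginary part first).

Radius of convergence at 0: (1/11)*sqrt(66).
At -3/4: a logarithmic branch point.
At (-1/2) - ((1/22)*sqrt(143))*i: a pole of order 1; residue (197/260) - ((6561/37180)*sqrt(143))*i.
At (-1/2) + ((1/22)*sqrt(143))*i: a pole of order 1; residue (197/260) + ((6561/37180)*sqrt(143))*i.
At 9/4: a logarithmic branch point.


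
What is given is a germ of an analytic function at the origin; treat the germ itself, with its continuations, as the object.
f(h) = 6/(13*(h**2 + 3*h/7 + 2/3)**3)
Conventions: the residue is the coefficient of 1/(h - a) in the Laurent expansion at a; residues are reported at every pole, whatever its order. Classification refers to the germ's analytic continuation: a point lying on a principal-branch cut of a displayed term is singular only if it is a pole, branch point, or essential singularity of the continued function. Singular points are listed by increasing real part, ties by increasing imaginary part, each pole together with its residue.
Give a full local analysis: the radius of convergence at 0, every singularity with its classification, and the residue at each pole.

Denominator factor (h**2 + 3*h/7 + 2/3)^3: discriminant -365/147, complex-conjugate roots (-3/14) + ((1/42)*sqrt(1095))*i and (-3/14) - ((1/42)*sqrt(1095))*i; poles of order 3, moduli (1/3)*sqrt(6) and (1/3)*sqrt(6).
The radius of convergence is the smallest modulus among the singular points: (1/3)*sqrt(6).
The factor h**2 + 3*h/7 + 2/3 splits as (h - a)(h - a') with a = (-3/14) - ((1/42)*sqrt(1095))*i, a' = (-3/14) + ((1/42)*sqrt(1095))*i. At the order-3 pole a set g(h) = (h - a)^3*f(h) = [6/13] / (h - a')^3.
Order-3 pole: residue = g''(a)/2; g''((-3/14) - ((1/42)*sqrt(1095))*i) = ((10890936/632152625)*sqrt(1095))*i, so the residue is ((5445468/632152625)*sqrt(1095))*i.
The factor h**2 + 3*h/7 + 2/3 splits as (h - a)(h - a') with a = (-3/14) + ((1/42)*sqrt(1095))*i, a' = (-3/14) - ((1/42)*sqrt(1095))*i. At the order-3 pole a set g(h) = (h - a)^3*f(h) = [6/13] / (h - a')^3.
Order-3 pole: residue = g''(a)/2; g''((-3/14) + ((1/42)*sqrt(1095))*i) = -((10890936/632152625)*sqrt(1095))*i, so the residue is -((5445468/632152625)*sqrt(1095))*i.
List the singular points by increasing real part (a conjugate pair: the negative imaginary part first).

Radius of convergence at 0: (1/3)*sqrt(6).
At (-3/14) - ((1/42)*sqrt(1095))*i: a pole of order 3; residue ((5445468/632152625)*sqrt(1095))*i.
At (-3/14) + ((1/42)*sqrt(1095))*i: a pole of order 3; residue -((5445468/632152625)*sqrt(1095))*i.


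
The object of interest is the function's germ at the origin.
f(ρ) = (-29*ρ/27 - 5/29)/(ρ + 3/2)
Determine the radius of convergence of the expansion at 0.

The radius of convergence is 3/2.

Denominator factor (ρ + 3/2): pole of order 1 at -3/2, modulus 3/2.
The radius of convergence is the smallest modulus among the singular points: 3/2.


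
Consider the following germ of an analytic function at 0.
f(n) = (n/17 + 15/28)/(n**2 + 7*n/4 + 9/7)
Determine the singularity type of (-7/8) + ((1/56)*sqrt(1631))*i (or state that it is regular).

The point is a pole of order 1.

The denominator factor n**2 + 7*n/4 + 9/7 vanishes at (-7/8) + ((1/56)*sqrt(1631))*i and appears to the power 1; the numerator there equals (461/952) + ((1/952)*sqrt(1631))*i, nonzero, and no other factor vanishes.
Hence a pole whose order is the multiplicity, 1.


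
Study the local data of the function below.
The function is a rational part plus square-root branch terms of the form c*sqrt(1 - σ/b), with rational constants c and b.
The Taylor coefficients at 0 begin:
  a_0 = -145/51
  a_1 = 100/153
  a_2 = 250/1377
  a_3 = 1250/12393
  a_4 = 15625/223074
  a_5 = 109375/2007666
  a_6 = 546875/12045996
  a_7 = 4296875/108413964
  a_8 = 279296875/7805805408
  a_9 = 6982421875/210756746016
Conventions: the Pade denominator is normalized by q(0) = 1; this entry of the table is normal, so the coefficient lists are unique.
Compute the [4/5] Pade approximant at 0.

The Pade approximant has numerator coefficients [-145/51, 15652/2295, -30559/5508, 129505/74358, -885125/5353776]; denominator coefficients [1, -488/225, 91/60, -535/1458, 1925/104976, 25/78732].

Taylor coefficients needed (read off): a_0 = -145/51, a_1 = 100/153, a_2 = 250/1377, a_3 = 1250/12393, a_4 = 15625/223074, a_5 = 109375/2007666, a_6 = 546875/12045996, a_7 = 4296875/108413964, a_8 = 279296875/7805805408, a_9 = 6982421875/210756746016.
Write the denominator as Q(σ) = 1 + q1*σ + q2*σ^2 + q3*σ^3 + q4*σ^4 + q5*σ^5. Requiring Q*f - P = O(σ^10) with deg P <= 4 kills the coefficients of σ^5..σ^9 in Q*f:
  σ^5: a_5 + q1*a_4 + q2*a_3 + q3*a_2 + q4*a_1 + q5*a_0 = 0, i.e. 109375/2007666 + (15625/223074)*q1 + (1250/12393)*q2 + (250/1377)*q3 + (100/153)*q4 + (-145/51)*q5 = 0.
  σ^6: a_6 + q1*a_5 + q2*a_4 + q3*a_3 + q4*a_2 + q5*a_1 = 0, i.e. 546875/12045996 + (109375/2007666)*q1 + (15625/223074)*q2 + (1250/12393)*q3 + (250/1377)*q4 + (100/153)*q5 = 0.
  σ^7: a_7 + q1*a_6 + q2*a_5 + q3*a_4 + q4*a_3 + q5*a_2 = 0, i.e. 4296875/108413964 + (546875/12045996)*q1 + (109375/2007666)*q2 + (15625/223074)*q3 + (1250/12393)*q4 + (250/1377)*q5 = 0.
  σ^8: a_8 + q1*a_7 + q2*a_6 + q3*a_5 + q4*a_4 + q5*a_3 = 0, i.e. 279296875/7805805408 + (4296875/108413964)*q1 + (546875/12045996)*q2 + (109375/2007666)*q3 + (15625/223074)*q4 + (1250/12393)*q5 = 0.
  σ^9: a_9 + q1*a_8 + q2*a_7 + q3*a_6 + q4*a_5 + q5*a_4 = 0, i.e. 6982421875/210756746016 + (279296875/7805805408)*q1 + (4296875/108413964)*q2 + (546875/12045996)*q3 + (109375/2007666)*q4 + (15625/223074)*q5 = 0.
Solving this linear system: q1 = -488/225, q2 = 91/60, q3 = -535/1458, q4 = 1925/104976, q5 = 25/78732.
The numerator is Q*f truncated at degree 4: P0 = a_0 = -145/51; P1 = a_1 + q1*a_0 = 15652/2295; P2 = a_2 + q1*a_1 + q2*a_0 = -30559/5508; P3 = a_3 + q1*a_2 + q2*a_1 + q3*a_0 = 129505/74358; P4 = a_4 + q1*a_3 + q2*a_2 + q3*a_1 + q4*a_0 = -885125/5353776.
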